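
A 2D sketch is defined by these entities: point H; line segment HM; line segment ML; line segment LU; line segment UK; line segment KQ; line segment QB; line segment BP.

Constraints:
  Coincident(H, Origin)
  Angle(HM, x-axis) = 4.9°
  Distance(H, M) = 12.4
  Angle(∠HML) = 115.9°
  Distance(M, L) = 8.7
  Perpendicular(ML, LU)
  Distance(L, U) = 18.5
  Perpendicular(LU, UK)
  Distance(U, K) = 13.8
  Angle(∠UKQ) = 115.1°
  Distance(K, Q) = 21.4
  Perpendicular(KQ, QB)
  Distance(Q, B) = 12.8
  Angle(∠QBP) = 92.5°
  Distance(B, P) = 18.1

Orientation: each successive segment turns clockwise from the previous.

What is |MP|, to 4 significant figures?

11.33

KQ ⟂ QB, so QB runs at -34.10°; with |QB| = 12.8, B = (16.45, 6.511). ∠QBP = 92.5° gives BP at -121.6° from the x-axis; with |BP| = 18.1, P = (6.965, -8.905). Then |MP| = |P − M| = 11.33.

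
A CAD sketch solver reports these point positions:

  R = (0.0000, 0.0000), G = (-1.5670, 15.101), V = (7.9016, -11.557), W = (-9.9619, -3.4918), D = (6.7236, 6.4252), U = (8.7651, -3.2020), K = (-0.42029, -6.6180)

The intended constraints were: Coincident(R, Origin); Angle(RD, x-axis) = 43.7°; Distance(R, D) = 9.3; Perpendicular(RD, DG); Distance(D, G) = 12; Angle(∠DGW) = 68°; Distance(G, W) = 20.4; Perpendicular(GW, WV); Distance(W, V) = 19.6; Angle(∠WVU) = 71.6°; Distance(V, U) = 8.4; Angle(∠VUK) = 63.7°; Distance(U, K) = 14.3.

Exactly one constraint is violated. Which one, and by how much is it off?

Distance(U, K) = 14.3 — off by 4.50.

R = (0.00, 0.00) ✓; RD at 43.70° ✓; |RD| = 9.300 ✓; ∠(RD, DG) = 90.00° ✓; |DG| = 12.00 ✓; ∠DGW = 68.00° ✓; |GW| = 20.40 ✓; ∠(GW, WV) = 90.00° ✓; |WV| = 19.60 ✓; ∠WVU = 71.60° ✓; |VU| = 8.400 ✓; ∠VUK = 63.70° ✓; |UK| = 9.800 ✗.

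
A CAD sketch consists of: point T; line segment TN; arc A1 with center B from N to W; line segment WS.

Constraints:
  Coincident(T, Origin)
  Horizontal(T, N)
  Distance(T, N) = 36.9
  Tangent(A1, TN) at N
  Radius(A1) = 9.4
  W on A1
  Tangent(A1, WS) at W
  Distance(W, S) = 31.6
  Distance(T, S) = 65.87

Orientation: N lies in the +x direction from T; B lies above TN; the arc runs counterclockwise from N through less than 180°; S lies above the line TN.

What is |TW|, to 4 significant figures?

46.50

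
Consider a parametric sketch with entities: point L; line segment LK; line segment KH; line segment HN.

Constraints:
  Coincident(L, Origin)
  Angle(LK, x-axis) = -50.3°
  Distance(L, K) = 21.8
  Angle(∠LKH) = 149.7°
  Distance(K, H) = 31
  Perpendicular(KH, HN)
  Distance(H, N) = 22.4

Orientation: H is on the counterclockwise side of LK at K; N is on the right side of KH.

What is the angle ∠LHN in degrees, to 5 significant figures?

102.45°

∠LKH = 149.7°, so KH runs at -50.3° + (180° − 149.7°) = -20.000° from the x-axis; with |KH| = 31.0, H = K + 31.0·(cos -20.000°, sin -20.000°) = (43.056, -27.376). KH ⟂ HN; with |HN| = 22.4 on the right of KH, N = H + 22.4·(-0.34202, -0.93969) = (35.394, -48.425). Then cos ∠LHN = HL·HN / (|HL||HN|), giving 102.45°.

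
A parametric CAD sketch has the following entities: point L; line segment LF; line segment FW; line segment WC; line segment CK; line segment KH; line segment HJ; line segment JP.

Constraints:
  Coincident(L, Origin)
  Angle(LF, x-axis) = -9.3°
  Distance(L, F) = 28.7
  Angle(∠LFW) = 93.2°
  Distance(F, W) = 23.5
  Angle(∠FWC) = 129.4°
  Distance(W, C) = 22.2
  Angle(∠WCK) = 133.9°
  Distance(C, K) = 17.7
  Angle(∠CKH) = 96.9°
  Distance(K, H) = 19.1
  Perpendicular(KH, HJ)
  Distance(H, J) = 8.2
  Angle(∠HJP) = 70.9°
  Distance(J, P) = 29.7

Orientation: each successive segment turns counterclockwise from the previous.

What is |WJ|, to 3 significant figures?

27.5

∠CKH = 96.9° gives KH at -103° from the x-axis; with |KH| = 19.1, H = (-2.10, 18.9). KH is perpendicular to HJ, so HJ runs at -12.7°; with |HJ| = 8.2, J = (5.90, 17.1). Then |WJ| = |J − W| = 27.5.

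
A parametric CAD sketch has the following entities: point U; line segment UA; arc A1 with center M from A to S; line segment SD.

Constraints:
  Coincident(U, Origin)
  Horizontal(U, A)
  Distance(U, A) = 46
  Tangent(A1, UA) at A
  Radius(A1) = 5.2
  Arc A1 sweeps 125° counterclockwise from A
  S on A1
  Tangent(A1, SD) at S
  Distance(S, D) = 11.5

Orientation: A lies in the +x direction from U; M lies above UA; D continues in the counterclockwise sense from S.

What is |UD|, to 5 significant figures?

47.078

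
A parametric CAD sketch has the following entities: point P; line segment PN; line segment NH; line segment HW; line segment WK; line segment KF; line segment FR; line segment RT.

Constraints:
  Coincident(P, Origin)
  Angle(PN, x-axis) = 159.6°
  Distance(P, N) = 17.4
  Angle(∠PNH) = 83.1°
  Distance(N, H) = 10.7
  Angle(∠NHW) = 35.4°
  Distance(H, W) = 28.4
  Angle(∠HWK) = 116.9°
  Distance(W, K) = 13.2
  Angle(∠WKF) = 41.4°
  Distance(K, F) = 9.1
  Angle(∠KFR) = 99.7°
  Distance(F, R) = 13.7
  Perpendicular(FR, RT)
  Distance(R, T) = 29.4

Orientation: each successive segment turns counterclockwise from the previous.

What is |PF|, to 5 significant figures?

19.630

P is at the origin; PN runs at 159.6° with length 17.4, so N = (-16.309, 6.0652). ∠PNH = 83.1° gives NH at -103.50° from the x-axis; with |NH| = 10.7, H = (-18.807, -4.3392). ∠NHW = 35.4° gives HW at 41.100° from the x-axis; with |HW| = 28.4, W = (2.5946, 14.330). ∠HWK = 116.9° gives WK at 104.20° from the x-axis; with |WK| = 13.2, K = (-0.64343, 27.127). ∠WKF = 41.4° gives KF at -117.20° from the x-axis; with |KF| = 9.1, F = (-4.8030, 19.033). Then |PF| = |F − P| = 19.630.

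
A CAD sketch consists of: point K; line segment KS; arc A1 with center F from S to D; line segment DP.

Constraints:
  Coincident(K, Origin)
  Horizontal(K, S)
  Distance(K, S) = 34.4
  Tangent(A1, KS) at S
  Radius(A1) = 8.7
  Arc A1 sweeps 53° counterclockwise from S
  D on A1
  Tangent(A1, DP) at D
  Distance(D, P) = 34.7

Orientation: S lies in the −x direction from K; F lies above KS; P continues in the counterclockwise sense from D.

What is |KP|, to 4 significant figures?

31.86

K is at the origin; K and S share the same y with |KS| = 34.4 and S on the −x side, so S = (-34.40, 0.000). The tangent condition forces FS to be normal to KS, so F = S + (0, 8.7) = (-34.40, 8.700). On A1, S sits at bearing -90° from F; a 53° counterclockwise sweep puts D at bearing -37°, so D = F + 8.7·(cos -37°, sin -37°) = (-27.45, 3.464). Tangency of A1 to DP means the radius FD is perpendicular to DP, so DP runs along (−sin -37°, cos -37°); with |DP| = 34.7, P = (-6.569, 31.18). Then |KP| = |P − K| = 31.86.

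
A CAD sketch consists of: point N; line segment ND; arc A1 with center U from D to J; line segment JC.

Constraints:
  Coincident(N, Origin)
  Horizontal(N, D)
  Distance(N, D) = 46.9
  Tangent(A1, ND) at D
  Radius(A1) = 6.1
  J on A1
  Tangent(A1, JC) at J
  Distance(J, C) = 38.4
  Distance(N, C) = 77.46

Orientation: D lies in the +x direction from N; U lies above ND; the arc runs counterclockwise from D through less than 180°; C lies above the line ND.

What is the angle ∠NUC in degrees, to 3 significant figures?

128°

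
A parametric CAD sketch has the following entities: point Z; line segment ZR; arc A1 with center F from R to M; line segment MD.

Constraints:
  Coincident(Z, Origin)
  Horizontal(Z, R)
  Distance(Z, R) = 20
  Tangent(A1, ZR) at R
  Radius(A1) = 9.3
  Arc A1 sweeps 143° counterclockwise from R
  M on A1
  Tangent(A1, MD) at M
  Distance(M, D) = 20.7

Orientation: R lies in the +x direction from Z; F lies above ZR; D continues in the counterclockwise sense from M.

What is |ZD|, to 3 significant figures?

30.6

Z is at the origin; Z and R share the same y with |ZR| = 20.0 and R on the +x side, so R = (20.0, 0.00). Since A1 is tangent to ZR there, FR ⟂ ZR, so F = R + (0, 9.3) = (20.0, 9.30). On A1, R sits at bearing -90° from F; a 143° counterclockwise sweep puts M at bearing 53°, so M = F + 9.3·(cos 53°, sin 53°) = (25.6, 16.7). Since A1 is tangent to MD there, FM ⟂ MD, so MD runs along (−sin 53°, cos 53°); with |MD| = 20.7, D = (9.07, 29.2). Then |ZD| = |D − Z| = 30.6.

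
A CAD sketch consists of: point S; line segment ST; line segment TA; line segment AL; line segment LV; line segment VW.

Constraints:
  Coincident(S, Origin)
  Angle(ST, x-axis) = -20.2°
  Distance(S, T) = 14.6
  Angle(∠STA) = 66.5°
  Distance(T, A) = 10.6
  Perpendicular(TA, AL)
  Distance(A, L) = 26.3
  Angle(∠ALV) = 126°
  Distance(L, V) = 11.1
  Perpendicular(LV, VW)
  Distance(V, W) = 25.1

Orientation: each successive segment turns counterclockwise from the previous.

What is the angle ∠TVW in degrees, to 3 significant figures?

33.2°

S is at the origin; ST runs at -20.2° with length 14.6, so T = (13.7, -5.04). ∠STA = 66.5° gives TA at 93.3° from the x-axis; with |TA| = 10.6, A = (13.1, 5.54). TA is perpendicular to AL, so AL runs at -177°; with |AL| = 26.3, L = (-13.2, 4.03). ∠ALV = 126.0° gives LV at -123° from the x-axis; with |LV| = 11.1, V = (-19.2, -5.31). The perpendicularity gives VW at right angles to LV, so VW runs at -32.7°; with |VW| = 25.1, W = (1.96, -18.9). Then cos ∠TVW = VT·VW / (|VT||VW|), giving 33.2°.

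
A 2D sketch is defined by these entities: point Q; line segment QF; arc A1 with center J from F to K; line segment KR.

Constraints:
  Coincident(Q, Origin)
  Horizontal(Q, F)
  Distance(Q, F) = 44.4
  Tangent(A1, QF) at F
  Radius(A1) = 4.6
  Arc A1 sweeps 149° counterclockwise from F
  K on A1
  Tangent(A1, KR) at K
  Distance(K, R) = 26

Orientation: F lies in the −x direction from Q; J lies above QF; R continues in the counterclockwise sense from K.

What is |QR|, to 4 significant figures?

67.95

Q is at the origin; QF is horizontal with |QF| = 44.4 and F on the −x side, so F = (-44.40, 0.000). Since A1 is tangent to QF there, JF ⟂ QF, so J = F + (0, 4.6) = (-44.40, 4.600). On A1, F sits at bearing -90° from J; a 149° counterclockwise sweep puts K at bearing 59°, so K = J + 4.6·(cos 59°, sin 59°) = (-42.03, 8.543). A1 meets KR tangentially, so JK is at right angles to KR, so KR runs along (−sin 59°, cos 59°); with |KR| = 26.0, R = (-64.32, 21.93). Then |QR| = |R − Q| = 67.95.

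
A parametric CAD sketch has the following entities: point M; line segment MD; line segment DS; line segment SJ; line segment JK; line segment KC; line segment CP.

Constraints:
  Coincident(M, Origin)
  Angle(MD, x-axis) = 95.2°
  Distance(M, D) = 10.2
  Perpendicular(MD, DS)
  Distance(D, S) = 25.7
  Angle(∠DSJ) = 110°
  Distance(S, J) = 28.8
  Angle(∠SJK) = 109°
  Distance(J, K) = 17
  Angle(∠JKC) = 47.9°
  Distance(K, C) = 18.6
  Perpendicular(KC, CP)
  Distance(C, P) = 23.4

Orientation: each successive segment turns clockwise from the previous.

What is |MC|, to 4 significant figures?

25.02

M is at the origin; MD runs at 95.2° with length 10.2, so D = (-0.9245, 10.16). The perpendicularity gives DS at right angles to MD, so DS runs at 5.200°; with |DS| = 25.7, S = (24.67, 12.49). ∠DSJ = 110.0° gives SJ at -64.80° from the x-axis; with |SJ| = 28.8, J = (36.93, -13.57). ∠SJK = 109.0° gives JK at -135.8° from the x-axis; with |JK| = 17.0, K = (24.74, -25.42). ∠JKC = 47.9° gives KC at 92.10° from the x-axis; with |KC| = 18.6, C = (24.06, -6.836). Then |MC| = |C − M| = 25.02.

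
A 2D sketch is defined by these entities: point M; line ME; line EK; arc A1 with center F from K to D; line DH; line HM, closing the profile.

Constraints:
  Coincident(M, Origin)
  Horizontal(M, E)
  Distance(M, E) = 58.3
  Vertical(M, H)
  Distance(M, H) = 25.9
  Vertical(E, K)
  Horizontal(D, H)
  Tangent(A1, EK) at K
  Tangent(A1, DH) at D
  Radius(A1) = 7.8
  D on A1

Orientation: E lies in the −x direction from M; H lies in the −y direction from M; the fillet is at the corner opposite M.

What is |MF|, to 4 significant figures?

53.65

M is at the origin; M and E share the same y with |ME| = 58.3 and E on the −x side, so E = (-58.30, 0.000). MH is vertical with |MH| = 25.9 and H on the −y side, so H = (0.000, -25.90). The virtual corner opposite M is at (-58.30, -25.90). Since A1 is tangent to EK there, FK ⟂ EK and since A1 is tangent to DH there, FD ⟂ DH, with radius 7.8, so the center F sits 7.8 in from both sides at F = (-50.50, -18.10). Then |MF| = |F − M| = 53.65.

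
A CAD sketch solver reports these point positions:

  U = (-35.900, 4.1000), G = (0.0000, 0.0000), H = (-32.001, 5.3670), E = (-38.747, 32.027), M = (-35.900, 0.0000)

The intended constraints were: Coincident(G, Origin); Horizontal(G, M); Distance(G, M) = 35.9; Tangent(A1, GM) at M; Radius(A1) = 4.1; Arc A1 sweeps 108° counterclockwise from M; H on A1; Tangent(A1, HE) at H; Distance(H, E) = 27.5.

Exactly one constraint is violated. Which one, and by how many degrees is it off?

Tangent(A1, HE) at H — off by 3.80°.

G = (0.00, 0.00) ✓; G.y = 0.00, M.y = 0.00 ✓; |GM| = 35.90 ✓; ∠(UM, MG) = 90.00° ✓; |UM| = 4.100 ✓; bearing(U→H) − bearing(U→M) = 108.0° ✓; |UH| = 4.100 ✓; ∠(UH, HE) = 93.80° ✗; |HE| = 27.50 ✓.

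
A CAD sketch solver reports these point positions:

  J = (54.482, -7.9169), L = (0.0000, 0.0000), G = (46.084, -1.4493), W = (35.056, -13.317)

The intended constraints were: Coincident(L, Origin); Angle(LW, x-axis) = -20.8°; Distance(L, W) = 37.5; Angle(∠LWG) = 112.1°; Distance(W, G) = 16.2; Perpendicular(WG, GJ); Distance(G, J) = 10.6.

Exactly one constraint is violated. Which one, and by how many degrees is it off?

Perpendicular(WG, GJ) — off by 5.30°.

L = (0.00, 0.00) ✓; LW at -20.80° ✓; |LW| = 37.50 ✓; ∠LWG = 112.1° ✓; |WG| = 16.20 ✓; ∠(WG, GJ) = 84.70° ✗; |GJ| = 10.60 ✓.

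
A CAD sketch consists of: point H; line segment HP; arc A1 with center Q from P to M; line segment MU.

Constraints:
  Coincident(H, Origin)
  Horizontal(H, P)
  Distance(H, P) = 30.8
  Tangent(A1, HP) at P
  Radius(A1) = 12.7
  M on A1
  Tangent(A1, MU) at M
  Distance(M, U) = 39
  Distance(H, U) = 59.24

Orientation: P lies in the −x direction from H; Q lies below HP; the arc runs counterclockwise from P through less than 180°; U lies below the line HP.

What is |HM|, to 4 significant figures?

46.00

Checks: |QM| = 12.70 ✓; ∠(QM, MU) = 90.00° ✓; |MU| = 39.00 ✓; |HU| = 59.24 ✓.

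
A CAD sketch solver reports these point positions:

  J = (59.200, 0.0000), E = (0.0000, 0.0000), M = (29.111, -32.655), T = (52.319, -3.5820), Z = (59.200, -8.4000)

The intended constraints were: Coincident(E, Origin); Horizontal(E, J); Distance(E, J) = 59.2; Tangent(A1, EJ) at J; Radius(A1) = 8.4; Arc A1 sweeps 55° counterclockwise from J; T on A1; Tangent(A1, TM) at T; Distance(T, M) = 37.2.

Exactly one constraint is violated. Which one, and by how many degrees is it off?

Tangent(A1, TM) at T — off by 3.60°.

E = (0.00, 0.00) ✓; E.y = 0.00, J.y = 0.00 ✓; |EJ| = 59.20 ✓; ∠(ZJ, JE) = 90.00° ✓; |ZJ| = 8.400 ✓; bearing(Z→T) − bearing(Z→J) = 55.00° ✓; |ZT| = 8.400 ✓; ∠(ZT, TM) = 93.60° ✗; |TM| = 37.20 ✓.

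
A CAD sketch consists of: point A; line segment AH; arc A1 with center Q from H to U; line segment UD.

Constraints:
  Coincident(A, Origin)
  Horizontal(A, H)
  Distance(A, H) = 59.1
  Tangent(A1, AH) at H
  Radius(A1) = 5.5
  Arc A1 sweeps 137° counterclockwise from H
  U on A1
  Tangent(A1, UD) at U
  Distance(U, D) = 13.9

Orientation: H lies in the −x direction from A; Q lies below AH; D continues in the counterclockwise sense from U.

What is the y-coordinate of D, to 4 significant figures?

-19.00

A is at the origin; AH is horizontal with |AH| = 59.1 and H on the −x side, so H = (-59.10, 0.000). A1 meets AH tangentially, so QH is at right angles to AH, so Q = H + (0, -5.5) = (-59.10, -5.500). On A1, H sits at bearing 90° from Q; a 137° counterclockwise sweep puts U at bearing 227°, so U = Q + 5.5·(cos 227°, sin 227°) = (-62.85, -9.522). A1 meets UD tangentially, so QU is at right angles to UD, so UD runs along (−sin 227°, cos 227°); with |UD| = 13.9, D = (-52.69, -19.00). So D.y = -19.00.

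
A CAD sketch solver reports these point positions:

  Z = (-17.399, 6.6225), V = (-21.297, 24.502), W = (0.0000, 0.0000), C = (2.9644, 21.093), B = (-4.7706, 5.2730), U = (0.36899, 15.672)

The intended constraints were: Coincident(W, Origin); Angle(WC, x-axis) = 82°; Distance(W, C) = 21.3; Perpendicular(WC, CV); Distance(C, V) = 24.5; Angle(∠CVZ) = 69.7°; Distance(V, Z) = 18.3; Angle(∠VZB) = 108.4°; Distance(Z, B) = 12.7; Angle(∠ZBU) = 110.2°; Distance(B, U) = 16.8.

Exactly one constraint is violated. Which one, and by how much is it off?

Distance(B, U) = 16.8 — off by 5.20.

W = (0.00, 0.00) ✓; WC at 82.00° ✓; |WC| = 21.30 ✓; ∠(WC, CV) = 90.00° ✓; |CV| = 24.50 ✓; ∠CVZ = 69.70° ✓; |VZ| = 18.30 ✓; ∠VZB = 108.4° ✓; |ZB| = 12.70 ✓; ∠ZBU = 110.2° ✓; |BU| = 11.60 ✗.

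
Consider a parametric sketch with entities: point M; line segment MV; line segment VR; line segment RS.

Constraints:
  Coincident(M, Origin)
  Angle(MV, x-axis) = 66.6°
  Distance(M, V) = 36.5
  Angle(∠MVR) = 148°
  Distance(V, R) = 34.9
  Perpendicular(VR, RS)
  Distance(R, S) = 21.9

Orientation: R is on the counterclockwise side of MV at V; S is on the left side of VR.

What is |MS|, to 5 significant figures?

65.903

M is at the origin; MV runs at 66.6° with length 36.5, so V = 36.5·(cos 66.6°, sin 66.6°) = (14.496, 33.498). ∠MVR = 148.0°, so VR runs at 66.6° + (180° − 148.0°) = 98.600° from the x-axis; with |VR| = 34.9, R = V + 34.9·(cos 98.600°, sin 98.600°) = (9.2771, 68.006). VR ⟂ RS; with |RS| = 21.9 on the left of VR, S = R + 21.9·(-0.98876, -0.14954) = (-12.377, 64.731). Then |MS| = |S − M| = 65.903.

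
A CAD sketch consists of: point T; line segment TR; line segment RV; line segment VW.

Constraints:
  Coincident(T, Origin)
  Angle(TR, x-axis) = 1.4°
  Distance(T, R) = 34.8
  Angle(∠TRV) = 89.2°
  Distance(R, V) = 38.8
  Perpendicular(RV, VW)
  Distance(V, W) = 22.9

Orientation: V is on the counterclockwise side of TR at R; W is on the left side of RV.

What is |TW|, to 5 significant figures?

40.119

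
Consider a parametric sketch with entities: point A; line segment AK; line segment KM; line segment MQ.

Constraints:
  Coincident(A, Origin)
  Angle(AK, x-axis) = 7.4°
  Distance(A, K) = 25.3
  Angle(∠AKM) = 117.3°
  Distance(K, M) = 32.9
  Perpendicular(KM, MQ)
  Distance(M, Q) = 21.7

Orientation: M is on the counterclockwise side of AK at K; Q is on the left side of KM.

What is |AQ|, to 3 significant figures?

44.5

∠AKM = 117.3°, so KM runs at 7.4° + (180° − 117.3°) = 70.1° from the x-axis; with |KM| = 32.9, M = K + 32.9·(cos 70.1°, sin 70.1°) = (36.3, 34.2). KM is perpendicular to MQ; with |MQ| = 21.7 on the left of KM, Q = M + 21.7·(-0.940, 0.340) = (15.9, 41.6). Then |AQ| = |Q − A| = 44.5.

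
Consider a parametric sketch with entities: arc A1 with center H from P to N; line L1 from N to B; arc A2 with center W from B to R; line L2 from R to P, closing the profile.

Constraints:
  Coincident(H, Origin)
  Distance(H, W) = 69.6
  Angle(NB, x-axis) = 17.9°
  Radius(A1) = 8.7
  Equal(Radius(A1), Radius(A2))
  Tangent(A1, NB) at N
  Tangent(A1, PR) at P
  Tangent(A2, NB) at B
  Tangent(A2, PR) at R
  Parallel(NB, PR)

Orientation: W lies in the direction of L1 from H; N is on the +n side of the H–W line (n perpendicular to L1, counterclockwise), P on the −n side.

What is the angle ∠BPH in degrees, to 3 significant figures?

76.0°

Tangency of A1 to both parallel lines with radius 8.7 puts N and P at H ± 8.7·n: N = (-2.67, 8.28), P = (2.67, -8.28). Equal radii place B and R the same way about W: B = W + 8.7·n = (63.6, 29.7), R = W − 8.7·n = (68.9, 13.1). Then cos ∠BPH = PB·PH / (|PB||PH|), giving 76.0°.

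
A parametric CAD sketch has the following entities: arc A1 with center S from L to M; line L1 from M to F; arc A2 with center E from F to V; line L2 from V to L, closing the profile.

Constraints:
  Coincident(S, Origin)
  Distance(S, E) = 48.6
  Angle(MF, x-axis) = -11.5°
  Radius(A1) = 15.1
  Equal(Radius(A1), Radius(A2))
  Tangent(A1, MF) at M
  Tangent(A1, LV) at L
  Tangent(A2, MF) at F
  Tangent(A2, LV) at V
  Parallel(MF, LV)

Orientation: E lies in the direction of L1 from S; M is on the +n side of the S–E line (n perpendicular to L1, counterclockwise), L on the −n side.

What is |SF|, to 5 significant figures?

50.892

The slot axis is L1's direction at -11.5°, so u = (cos -11.5°, sin -11.5°) = (0.97992, -0.19937) and n = (−sin -11.5°, cos -11.5°) = (0.19937, 0.97992). S is at the origin and E lies 48.6 along u from S, so E = 48.6·u = (47.624, -9.6893). Tangency of A1 to both parallel lines with radius 15.1 puts M and L at S ± 15.1·n: M = (3.0105, 14.797), L = (-3.0105, -14.797). Equal radii place F and V the same way about E: F = E + 15.1·n = (50.635, 5.1076), V = E − 15.1·n = (44.614, -24.486). Then |SF| = |F − S| = 50.892.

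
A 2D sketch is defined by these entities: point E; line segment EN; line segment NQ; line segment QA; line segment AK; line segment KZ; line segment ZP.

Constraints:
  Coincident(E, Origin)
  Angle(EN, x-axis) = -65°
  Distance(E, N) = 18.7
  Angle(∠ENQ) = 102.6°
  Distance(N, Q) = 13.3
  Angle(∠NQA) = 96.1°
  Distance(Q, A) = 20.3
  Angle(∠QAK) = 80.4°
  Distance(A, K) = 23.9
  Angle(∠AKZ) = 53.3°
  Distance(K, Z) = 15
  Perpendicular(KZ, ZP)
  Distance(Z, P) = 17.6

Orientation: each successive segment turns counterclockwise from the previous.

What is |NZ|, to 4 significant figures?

7.382

E is at the origin; EN runs at -65.0° with length 18.7, so N = (7.903, -16.95). ∠ENQ = 102.6° gives NQ at 12.40° from the x-axis; with |NQ| = 13.3, Q = (20.89, -14.09). ∠NQA = 96.1° gives QA at 96.30° from the x-axis; with |QA| = 20.3, A = (18.67, 6.085). ∠QAK = 80.4° gives AK at -164.1° from the x-axis; with |AK| = 23.9, K = (-4.321, -0.4622). ∠AKZ = 53.3° gives KZ at -37.40° from the x-axis; with |KZ| = 15.0, Z = (7.596, -9.573). Then |NZ| = |Z − N| = 7.382.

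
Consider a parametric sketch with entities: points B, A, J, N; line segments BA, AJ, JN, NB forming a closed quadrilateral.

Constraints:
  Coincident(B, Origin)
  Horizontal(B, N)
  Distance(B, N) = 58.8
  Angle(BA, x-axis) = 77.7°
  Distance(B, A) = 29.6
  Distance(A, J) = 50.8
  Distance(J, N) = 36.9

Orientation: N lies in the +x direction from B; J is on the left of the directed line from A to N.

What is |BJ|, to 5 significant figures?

67.431

B is at the origin; B and N share the same y with |BN| = 58.8 and N in +x, so N = (58.8, 0). BA runs at 77.7° with |BA| = 29.6, so A = (6.3057, 28.921). J is determined by |AJ| = 50.8 and |JN| = 36.9 together: it lies at the intersection of circle(A, 50.8) and circle(N, 36.9). With |AN| = 59.934, the foot of the radical line on AN is 40.137 from A and the perpendicular offset is √(50.8² − 40.137²) = 31.140. Taking the left-of-AN solution: J = (56.487, 36.827).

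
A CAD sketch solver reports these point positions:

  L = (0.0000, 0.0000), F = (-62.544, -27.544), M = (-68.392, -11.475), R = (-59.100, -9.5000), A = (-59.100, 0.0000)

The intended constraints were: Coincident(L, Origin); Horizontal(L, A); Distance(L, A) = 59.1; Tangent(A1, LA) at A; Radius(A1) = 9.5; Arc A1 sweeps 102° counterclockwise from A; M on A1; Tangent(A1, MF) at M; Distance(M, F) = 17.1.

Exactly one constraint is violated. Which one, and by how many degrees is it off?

Tangent(A1, MF) at M — off by 8.00°.

L = (0.00, 0.00) ✓; L.y = 0.00, A.y = 0.00 ✓; |LA| = 59.10 ✓; ∠(RA, AL) = 90.00° ✓; |RA| = 9.500 ✓; bearing(R→M) − bearing(R→A) = 102.0° ✓; |RM| = 9.500 ✓; ∠(RM, MF) = 82.00° ✗; |MF| = 17.10 ✓.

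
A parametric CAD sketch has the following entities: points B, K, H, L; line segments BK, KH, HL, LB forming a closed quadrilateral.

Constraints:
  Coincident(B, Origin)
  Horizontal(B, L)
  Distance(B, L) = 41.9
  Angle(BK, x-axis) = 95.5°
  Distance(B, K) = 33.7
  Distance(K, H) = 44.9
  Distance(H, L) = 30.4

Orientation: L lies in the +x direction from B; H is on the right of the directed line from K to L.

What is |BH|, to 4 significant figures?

15.24

B is at the origin; B and L share the same y with |BL| = 41.9 and L in +x, so L = (41.9, 0). BK runs at 95.5° with |BK| = 33.7, so K = (-3.230, 33.54). H is determined by |KH| = 44.9 and |HL| = 30.4 together: it lies at the intersection of circle(K, 44.9) and circle(L, 30.4). With |KL| = 56.23, the foot of the radical line on KL is 37.82 from K and the perpendicular offset is √(44.9² − 37.82²) = 24.19. Taking the right-of-KL solution: H = (12.69, -8.436).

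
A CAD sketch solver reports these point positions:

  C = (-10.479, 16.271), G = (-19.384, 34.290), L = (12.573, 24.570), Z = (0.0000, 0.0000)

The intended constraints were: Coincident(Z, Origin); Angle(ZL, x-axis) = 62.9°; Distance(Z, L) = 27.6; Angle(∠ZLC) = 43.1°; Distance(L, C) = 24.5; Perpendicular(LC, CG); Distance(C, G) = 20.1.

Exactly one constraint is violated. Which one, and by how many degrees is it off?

Perpendicular(LC, CG) — off by 6.50°.

Z = (0.00, 0.00) ✓; ZL at 62.90° ✓; |ZL| = 27.60 ✓; ∠ZLC = 43.10° ✓; |LC| = 24.50 ✓; ∠(LC, CG) = 83.50° ✗; |CG| = 20.10 ✓.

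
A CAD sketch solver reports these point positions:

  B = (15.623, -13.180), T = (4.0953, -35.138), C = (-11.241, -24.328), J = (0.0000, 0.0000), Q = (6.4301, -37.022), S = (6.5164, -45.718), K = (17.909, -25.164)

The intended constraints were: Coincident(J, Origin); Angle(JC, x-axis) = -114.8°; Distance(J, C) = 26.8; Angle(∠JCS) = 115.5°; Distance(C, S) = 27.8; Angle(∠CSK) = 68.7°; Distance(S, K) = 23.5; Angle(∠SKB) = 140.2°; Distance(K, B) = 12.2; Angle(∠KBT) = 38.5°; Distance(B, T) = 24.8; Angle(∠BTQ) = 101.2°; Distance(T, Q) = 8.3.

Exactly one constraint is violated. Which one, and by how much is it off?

Distance(T, Q) = 8.3 — off by 5.30.

J = (0.00, 0.00) ✓; JC at -114.8° ✓; |JC| = 26.80 ✓; ∠JCS = 115.5° ✓; |CS| = 27.80 ✓; ∠CSK = 68.70° ✓; |SK| = 23.50 ✓; ∠SKB = 140.2° ✓; |KB| = 12.20 ✓; ∠KBT = 38.50° ✓; |BT| = 24.80 ✓; ∠BTQ = 101.2° ✓; |TQ| = 3.000 ✗.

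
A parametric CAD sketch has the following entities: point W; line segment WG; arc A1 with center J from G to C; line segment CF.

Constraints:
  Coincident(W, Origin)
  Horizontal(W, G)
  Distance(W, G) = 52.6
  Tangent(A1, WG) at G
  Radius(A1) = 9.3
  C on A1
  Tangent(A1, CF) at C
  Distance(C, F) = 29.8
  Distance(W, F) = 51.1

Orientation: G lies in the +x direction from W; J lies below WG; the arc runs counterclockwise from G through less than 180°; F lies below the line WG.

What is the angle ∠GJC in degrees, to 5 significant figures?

75.911°

Checks: W = (0.00, 0.00) ✓; |JC| = 9.300 ✓; ∠(JC, CF) = 90.00° ✓; |CF| = 29.80 ✓; |WF| = 51.10 ✓.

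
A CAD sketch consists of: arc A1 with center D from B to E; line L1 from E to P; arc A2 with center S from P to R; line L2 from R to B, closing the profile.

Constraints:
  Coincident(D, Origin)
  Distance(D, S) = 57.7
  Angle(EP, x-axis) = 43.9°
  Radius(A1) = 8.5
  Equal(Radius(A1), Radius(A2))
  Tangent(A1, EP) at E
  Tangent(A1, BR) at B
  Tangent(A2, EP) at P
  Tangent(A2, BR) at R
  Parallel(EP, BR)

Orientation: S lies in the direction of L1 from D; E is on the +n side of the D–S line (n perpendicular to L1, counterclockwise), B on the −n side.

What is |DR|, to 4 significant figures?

58.32

The slot axis is L1's direction at 43.9°, so u = (cos 43.9°, sin 43.9°) = (0.7206, 0.6934) and n = (−sin 43.9°, cos 43.9°) = (-0.6934, 0.7206). D is at the origin and S lies 57.7 along u from D, so S = 57.7·u = (41.58, 40.01). Tangency of A1 to both parallel lines with radius 8.5 puts E and B at D ± 8.5·n: E = (-5.894, 6.125), B = (5.894, -6.125). Equal radii place P and R the same way about S: P = S + 8.5·n = (35.68, 46.13), R = S − 8.5·n = (47.47, 33.88). Then |DR| = |R − D| = 58.32.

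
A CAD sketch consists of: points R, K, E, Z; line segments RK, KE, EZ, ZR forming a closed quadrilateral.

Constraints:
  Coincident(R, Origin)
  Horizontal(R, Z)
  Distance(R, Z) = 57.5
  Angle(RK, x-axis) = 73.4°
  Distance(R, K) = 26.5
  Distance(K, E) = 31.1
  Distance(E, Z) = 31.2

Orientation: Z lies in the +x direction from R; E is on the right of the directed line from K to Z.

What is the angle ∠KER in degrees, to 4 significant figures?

54.20°

Checks: |KE| = 31.10 ✓; |EZ| = 31.20 ✓.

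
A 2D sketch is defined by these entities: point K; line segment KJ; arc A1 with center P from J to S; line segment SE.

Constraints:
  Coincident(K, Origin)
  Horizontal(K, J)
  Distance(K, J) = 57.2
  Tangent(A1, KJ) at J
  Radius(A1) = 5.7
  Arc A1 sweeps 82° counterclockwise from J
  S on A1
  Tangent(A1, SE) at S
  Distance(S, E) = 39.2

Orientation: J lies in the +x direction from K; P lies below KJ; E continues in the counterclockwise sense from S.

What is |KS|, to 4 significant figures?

51.79

K is at the origin; K and J share the same y with |KJ| = 57.2 and J on the +x side, so J = (57.20, 0.000). A1 meets KJ tangentially, so PJ is at right angles to KJ, so P = J + (0, -5.7) = (57.20, -5.700). On A1, J sits at bearing 90° from P; an 82° counterclockwise sweep puts S at bearing 172°, so S = P + 5.7·(cos 172°, sin 172°) = (51.56, -4.907). Then |KS| = |S − K| = 51.79.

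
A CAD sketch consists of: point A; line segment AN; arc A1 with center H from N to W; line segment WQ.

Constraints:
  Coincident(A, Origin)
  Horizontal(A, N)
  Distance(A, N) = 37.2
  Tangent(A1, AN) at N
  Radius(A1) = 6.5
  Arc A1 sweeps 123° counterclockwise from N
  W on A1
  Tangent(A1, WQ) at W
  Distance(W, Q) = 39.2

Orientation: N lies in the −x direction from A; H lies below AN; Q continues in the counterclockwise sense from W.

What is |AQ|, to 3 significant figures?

47.9

A is at the origin; A and N share the same y with |AN| = 37.2 and N on the −x side, so N = (-37.2, 0.00). The tangent condition forces HN to be normal to AN, so H = N + (0, -6.5) = (-37.2, -6.50). On A1, N sits at bearing 90° from H; a 123° counterclockwise sweep puts W at bearing 213°, so W = H + 6.5·(cos 213°, sin 213°) = (-42.7, -10.0). Tangency of A1 to WQ means the radius HW is perpendicular to WQ, so WQ runs along (−sin 213°, cos 213°); with |WQ| = 39.2, Q = (-21.3, -42.9). Then |AQ| = |Q − A| = 47.9.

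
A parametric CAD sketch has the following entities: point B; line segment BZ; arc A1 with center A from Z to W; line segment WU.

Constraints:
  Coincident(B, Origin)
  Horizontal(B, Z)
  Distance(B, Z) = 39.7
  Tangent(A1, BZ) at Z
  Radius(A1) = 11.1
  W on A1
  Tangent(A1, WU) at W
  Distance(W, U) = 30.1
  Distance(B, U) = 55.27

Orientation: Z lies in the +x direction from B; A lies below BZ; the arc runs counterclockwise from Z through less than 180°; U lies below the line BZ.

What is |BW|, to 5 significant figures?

31.773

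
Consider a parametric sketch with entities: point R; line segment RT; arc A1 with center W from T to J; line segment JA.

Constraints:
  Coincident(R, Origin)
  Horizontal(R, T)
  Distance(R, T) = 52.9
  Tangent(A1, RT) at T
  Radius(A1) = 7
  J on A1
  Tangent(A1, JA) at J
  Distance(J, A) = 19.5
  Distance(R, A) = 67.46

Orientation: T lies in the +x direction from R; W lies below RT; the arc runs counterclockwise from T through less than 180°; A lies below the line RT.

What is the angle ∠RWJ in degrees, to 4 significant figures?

54.94°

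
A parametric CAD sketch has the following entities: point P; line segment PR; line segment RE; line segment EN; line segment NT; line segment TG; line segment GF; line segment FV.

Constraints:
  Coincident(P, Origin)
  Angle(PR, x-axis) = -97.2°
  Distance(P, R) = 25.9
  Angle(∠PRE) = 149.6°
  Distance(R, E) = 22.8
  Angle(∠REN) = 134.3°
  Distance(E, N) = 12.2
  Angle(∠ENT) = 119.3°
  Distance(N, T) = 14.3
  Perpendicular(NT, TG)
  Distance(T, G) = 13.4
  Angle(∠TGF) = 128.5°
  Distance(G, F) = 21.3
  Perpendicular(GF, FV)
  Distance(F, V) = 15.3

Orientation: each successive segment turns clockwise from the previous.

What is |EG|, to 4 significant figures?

20.46

P is at the origin; PR runs at -97.2° with length 25.9, so R = (-3.246, -25.70). ∠PRE = 149.6° gives RE at -127.6° from the x-axis; with |RE| = 22.8, E = (-17.16, -43.76). ∠REN = 134.3° gives EN at -173.3° from the x-axis; with |EN| = 12.2, N = (-29.27, -45.18). ∠ENT = 119.3° gives NT at 126.0° from the x-axis; with |NT| = 14.3, T = (-37.68, -33.61). The perpendicularity gives TG at right angles to NT, so TG runs at 36.00°; with |TG| = 13.4, G = (-26.84, -25.74). Then |EG| = |G − E| = 20.46.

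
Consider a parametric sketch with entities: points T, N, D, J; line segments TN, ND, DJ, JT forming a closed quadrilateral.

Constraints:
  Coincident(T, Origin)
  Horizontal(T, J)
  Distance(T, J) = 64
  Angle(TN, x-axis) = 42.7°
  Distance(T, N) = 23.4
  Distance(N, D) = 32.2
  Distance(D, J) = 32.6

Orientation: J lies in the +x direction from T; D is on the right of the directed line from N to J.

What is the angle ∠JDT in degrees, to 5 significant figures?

139.35°

T is at the origin; T and J share the same y with |TJ| = 64.0 and J in +x, so J = (64.0, 0). TN runs at 42.7° with |TN| = 23.4, so N = (17.197, 15.869). D is determined by |ND| = 32.2 and |DJ| = 32.6 together: it lies at the intersection of circle(N, 32.2) and circle(J, 32.6). With |NJ| = 49.420, the foot of the radical line on NJ is 24.448 from N and the perpendicular offset is √(32.2² − 24.448²) = 20.956. Taking the right-of-NJ solution: D = (33.621, -11.827).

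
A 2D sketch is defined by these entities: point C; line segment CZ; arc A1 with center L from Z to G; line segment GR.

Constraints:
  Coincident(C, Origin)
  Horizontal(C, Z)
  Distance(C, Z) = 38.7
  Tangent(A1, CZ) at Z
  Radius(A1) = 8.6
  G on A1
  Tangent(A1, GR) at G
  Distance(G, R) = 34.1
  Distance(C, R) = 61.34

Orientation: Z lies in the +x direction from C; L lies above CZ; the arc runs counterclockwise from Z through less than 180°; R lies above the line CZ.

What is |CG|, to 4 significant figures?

48.21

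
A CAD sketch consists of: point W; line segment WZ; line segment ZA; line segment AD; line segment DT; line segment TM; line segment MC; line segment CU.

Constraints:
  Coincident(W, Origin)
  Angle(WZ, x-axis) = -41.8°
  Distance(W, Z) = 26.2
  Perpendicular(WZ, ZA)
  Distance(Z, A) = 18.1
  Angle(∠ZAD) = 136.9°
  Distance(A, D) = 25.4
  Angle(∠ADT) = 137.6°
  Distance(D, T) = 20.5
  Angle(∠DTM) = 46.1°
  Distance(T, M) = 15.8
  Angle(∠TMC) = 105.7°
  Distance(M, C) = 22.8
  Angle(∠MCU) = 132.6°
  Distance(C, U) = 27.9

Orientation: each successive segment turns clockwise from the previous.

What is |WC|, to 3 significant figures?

40.2

∠DTM = 46.1° gives TM at 8.80° from the x-axis; with |TM| = 15.8, M = (-18.5, -18.4). ∠TMC = 105.7° gives MC at -65.5° from the x-axis; with |MC| = 22.8, C = (-9.07, -39.1). Then |WC| = |C − W| = 40.2.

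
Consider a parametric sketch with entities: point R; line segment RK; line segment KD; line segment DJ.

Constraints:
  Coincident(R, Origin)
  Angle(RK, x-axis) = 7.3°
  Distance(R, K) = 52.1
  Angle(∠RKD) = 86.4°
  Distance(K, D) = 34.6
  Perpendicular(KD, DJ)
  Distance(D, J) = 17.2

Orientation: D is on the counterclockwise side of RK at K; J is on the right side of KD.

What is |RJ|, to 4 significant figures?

75.96

∠RKD = 86.4°, so KD runs at 7.3° + (180° − 86.4°) = 100.9° from the x-axis; with |KD| = 34.6, D = K + 34.6·(cos 100.9°, sin 100.9°) = (45.13, 40.60). KD ⟂ DJ; with |DJ| = 17.2 on the right of KD, J = D + 17.2·(0.9820, 0.1891) = (62.02, 43.85). Then |RJ| = |J − R| = 75.96.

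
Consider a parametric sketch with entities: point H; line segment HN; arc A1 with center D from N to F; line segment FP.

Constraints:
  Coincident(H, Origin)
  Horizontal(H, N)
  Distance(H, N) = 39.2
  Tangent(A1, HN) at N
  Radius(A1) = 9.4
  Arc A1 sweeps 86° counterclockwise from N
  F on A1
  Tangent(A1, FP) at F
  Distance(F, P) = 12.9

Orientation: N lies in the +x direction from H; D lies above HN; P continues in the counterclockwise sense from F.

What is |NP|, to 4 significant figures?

23.93

On A1, N sits at bearing -90° from D; an 86° counterclockwise sweep puts F at bearing -4°, so F = D + 9.4·(cos -4°, sin -4°) = (48.58, 8.744). Since A1 is tangent to FP there, DF ⟂ FP, so FP runs along (−sin -4°, cos -4°); with |FP| = 12.9, P = (49.48, 21.61). Then |NP| = |P − N| = 23.93.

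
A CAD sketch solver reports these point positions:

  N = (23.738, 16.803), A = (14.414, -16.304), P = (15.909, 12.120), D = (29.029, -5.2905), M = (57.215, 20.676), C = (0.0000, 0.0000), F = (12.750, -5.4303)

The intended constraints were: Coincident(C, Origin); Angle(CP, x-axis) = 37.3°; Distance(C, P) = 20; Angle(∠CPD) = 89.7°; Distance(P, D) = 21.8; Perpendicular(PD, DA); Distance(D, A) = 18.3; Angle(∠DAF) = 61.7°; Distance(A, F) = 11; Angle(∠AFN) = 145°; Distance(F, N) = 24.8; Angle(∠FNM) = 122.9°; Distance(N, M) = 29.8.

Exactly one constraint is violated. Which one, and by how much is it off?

Distance(N, M) = 29.8 — off by 3.90.

C = (0.00, 0.00) ✓; CP at 37.30° ✓; |CP| = 20.00 ✓; ∠CPD = 89.70° ✓; |PD| = 21.80 ✓; ∠(PD, DA) = 90.00° ✓; |DA| = 18.30 ✓; ∠DAF = 61.70° ✓; |AF| = 11.00 ✓; ∠AFN = 145.0° ✓; |FN| = 24.80 ✓; ∠FNM = 122.9° ✓; |NM| = 33.70 ✗.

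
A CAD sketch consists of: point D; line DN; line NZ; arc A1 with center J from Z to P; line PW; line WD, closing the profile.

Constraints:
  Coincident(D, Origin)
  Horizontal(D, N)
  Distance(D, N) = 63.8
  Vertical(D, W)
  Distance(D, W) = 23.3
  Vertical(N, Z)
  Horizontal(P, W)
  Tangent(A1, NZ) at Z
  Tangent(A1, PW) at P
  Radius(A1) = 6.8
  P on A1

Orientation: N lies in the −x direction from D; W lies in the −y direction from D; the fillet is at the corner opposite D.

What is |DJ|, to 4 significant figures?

59.34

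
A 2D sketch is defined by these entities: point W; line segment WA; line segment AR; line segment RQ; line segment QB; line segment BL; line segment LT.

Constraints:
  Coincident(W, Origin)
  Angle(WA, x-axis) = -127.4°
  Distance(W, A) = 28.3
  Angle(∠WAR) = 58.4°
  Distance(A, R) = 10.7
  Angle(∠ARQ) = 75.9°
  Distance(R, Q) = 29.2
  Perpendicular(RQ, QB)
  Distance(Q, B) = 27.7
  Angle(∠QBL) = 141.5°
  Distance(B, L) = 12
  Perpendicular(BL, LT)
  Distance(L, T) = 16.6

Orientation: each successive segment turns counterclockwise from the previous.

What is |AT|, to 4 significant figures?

17.49

W is at the origin; WA runs at -127.4° with length 28.3, so A = (-17.19, -22.48). ∠WAR = 58.4° gives AR at -5.800° from the x-axis; with |AR| = 10.7, R = (-6.544, -23.56). ∠ARQ = 75.9° gives RQ at 98.30° from the x-axis; with |RQ| = 29.2, Q = (-10.76, 5.331). The perpendicularity gives QB at right angles to RQ, so QB runs at -171.7°; with |QB| = 27.7, B = (-38.17, 1.332). ∠QBL = 141.5° gives BL at -133.2° from the x-axis; with |BL| = 12.0, L = (-46.38, -7.415). The perpendicularity gives LT at right angles to BL, so LT runs at -43.20°; with |LT| = 16.6, T = (-34.28, -18.78). Then |AT| = |T − A| = 17.49.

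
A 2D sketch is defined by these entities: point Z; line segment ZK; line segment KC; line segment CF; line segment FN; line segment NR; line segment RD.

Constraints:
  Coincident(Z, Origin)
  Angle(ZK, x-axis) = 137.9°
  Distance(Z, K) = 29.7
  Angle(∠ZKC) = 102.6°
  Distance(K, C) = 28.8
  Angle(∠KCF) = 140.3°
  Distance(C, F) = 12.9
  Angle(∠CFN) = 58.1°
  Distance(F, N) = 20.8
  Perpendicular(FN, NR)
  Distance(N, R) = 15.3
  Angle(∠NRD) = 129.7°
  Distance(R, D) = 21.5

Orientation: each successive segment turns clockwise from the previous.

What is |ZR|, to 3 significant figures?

35.3

∠CFN = 58.1° gives FN at -101° from the x-axis; with |FN| = 20.8, N = (0.200, 29.1). The perpendicularity gives NR at right angles to FN, so NR runs at 169°; with |NR| = 15.3, R = (-14.8, 32.1). Then |ZR| = |R − Z| = 35.3.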